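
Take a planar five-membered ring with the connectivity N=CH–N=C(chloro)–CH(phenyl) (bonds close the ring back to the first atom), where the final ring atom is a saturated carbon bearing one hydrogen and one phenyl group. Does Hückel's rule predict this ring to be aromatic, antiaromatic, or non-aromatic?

Non-aromatic

The CH(phenyl) carbon is saturated: that saturated carbon is sp³ and has no p orbital in the ring π system. Conjugation is not continuous around the ring.
Broken conjugation rules out both aromaticity and antiaromaticity.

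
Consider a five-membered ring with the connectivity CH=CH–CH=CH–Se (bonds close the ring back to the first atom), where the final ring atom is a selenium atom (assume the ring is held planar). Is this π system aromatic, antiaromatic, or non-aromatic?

All ring atoms are sp² and supply a p orbital to the ring (the double-bond atoms are sp², each contributing one p electron; the selenium donates one lone pair from its p orbital); the conjugation is uninterrupted.
π-electron count: 2 × 2 = 4 from the double-bond units + 2 from the Se atom = 6.
That gives a 4n+2 count (6, n = 1).
(The species described is selenophene.)

Aromatic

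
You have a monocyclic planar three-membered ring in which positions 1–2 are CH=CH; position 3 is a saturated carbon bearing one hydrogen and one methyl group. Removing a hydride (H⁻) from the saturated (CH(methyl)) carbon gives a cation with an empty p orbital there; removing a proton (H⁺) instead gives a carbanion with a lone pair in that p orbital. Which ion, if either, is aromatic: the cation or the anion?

Once that carbon is sp², every ring atom has a p orbital and both ions are fully conjugated.
Cation: 1 × 2 + 0 = 2 π electrons → 4(0)+2, aromatic.
Anion: 1 × 2 + 2 = 4 π electrons → 4(1), antiaromatic.

The cation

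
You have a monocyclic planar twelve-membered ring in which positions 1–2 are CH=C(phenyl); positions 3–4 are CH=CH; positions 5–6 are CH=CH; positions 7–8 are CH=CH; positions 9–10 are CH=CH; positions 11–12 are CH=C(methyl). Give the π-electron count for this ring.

Every ring atom contributes a p orbital perpendicular to the ring (the double-bond atoms are sp², each contributing one p electron), so the π system is cyclic and fully conjugated.
Tallying contributions gives 6 × 2 = 12 from the 6 double-bond units.

12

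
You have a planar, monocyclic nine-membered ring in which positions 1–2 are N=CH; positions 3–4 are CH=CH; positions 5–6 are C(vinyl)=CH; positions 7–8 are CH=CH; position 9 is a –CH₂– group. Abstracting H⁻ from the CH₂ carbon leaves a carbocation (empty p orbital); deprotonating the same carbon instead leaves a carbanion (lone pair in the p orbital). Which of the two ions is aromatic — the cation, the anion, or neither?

The anion

Both ions have a continuous loop of p orbitals — each ring atom is sp².
Cation: 4 × 2 + 0 = 8 π electrons → 4(2), antiaromatic.
Anion: 4 × 2 + 2 = 10 π electrons → 4(2)+2, aromatic.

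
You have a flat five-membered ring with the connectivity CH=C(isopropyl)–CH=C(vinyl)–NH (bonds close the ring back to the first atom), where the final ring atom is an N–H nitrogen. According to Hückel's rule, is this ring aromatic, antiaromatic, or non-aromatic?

Aromatic

Every ring atom contributes a p orbital perpendicular to the ring (every atom in a ring double bond is sp² and brings one electron to the p orbital; the pyrrole-type nitrogen donates its lone pair from the p orbital), so the π system is cyclic and fully conjugated.
Tallying contributions gives 2 × 2 = 4 from the double-bond units + 2 from the NH atom = 6.
6 = 4(1) + 2, which satisfies Hückel's 4n+2 rule.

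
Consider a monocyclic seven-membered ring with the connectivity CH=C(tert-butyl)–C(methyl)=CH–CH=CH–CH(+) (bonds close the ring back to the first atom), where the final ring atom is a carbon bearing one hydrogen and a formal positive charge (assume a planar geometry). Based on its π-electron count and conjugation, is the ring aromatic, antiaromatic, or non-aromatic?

Every ring atom contributes a p orbital perpendicular to the ring (every atom in a ring double bond is sp² and brings one electron to the p orbital; the carbocation has an empty p orbital), so the π system is cyclic and fully conjugated.
Counting π electrons: 3 × 2 = 6 from the double-bond units + 0 from the CH(+) atom = 6.
With 6 π electrons (n = 1), the Hückel 4n+2 condition holds.

Aromatic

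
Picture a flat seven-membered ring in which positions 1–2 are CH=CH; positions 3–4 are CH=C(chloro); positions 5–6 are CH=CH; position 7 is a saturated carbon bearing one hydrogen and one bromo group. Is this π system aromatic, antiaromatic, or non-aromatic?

Non-aromatic

The CH(bromo) position has four σ bonds — that saturated carbon is sp³ and has no p orbital in the ring π system — so the cyclic conjugation is interrupted.
Without a continuous loop of overlapping p orbitals the Hückel electron count never comes into play.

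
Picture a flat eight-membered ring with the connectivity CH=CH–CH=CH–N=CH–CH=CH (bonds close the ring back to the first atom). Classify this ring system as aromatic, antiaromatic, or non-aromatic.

Every ring atom contributes a p orbital perpendicular to the ring (each doubly-bonded ring atom is sp² with one p-orbital electron; each =N– nitrogen is pyridine-type (lone pair in the sp² plane, one electron in the p orbital)), so the π system is cyclic and fully conjugated.
Counting π electrons: 4 × 2 = 8 from the 4 double-bond units.
8 = 4(2); a planar, fully conjugated 4n system is antiaromatic.

Antiaromatic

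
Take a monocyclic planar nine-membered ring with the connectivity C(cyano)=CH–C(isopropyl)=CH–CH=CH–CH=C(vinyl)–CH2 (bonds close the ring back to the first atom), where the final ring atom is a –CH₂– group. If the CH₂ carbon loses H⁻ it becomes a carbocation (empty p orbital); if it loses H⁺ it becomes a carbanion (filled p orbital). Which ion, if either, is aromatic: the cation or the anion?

In both ions every ring atom is sp² and contributes a p orbital, so both rings are fully conjugated.
Cation: 4 × 2 + 0 = 8 π electrons → 4(2), antiaromatic.
Anion: 4 × 2 + 2 = 10 π electrons → 4(2)+2, aromatic.

The anion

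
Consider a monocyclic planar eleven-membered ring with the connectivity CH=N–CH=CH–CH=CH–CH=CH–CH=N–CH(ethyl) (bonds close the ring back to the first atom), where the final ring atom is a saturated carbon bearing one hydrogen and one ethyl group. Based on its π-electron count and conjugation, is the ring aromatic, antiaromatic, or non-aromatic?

Non-aromatic

The CH(ethyl) carbon is saturated: that saturated carbon is sp³ and has no p orbital in the ring π system. Conjugation is not continuous around the ring.
Without a continuous loop of overlapping p orbitals the Hückel electron count never comes into play.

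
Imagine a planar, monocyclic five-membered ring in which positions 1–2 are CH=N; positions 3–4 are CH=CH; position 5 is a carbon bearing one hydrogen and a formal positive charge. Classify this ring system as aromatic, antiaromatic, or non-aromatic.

Antiaromatic

The p orbitals form a continuous loop: every atom in a ring double bond is sp² and brings one electron to the p orbital; the doubly-bonded nitrogens are pyridine-type — their lone pairs lie in the ring plane, leaving one electron in the p orbital; the carbocation has an empty p orbital. The ring is fully conjugated.
Tallying contributions gives 2 × 2 = 4 from the double-bond units + 0 from the CH(+) atom = 4.
4 is a 4n count (n = 1), so the planar conjugated ring is antiaromatic.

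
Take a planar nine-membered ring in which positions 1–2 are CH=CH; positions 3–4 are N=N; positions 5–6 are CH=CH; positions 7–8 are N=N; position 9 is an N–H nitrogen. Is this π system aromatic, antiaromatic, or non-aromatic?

Aromatic

Check conjugation: every atom in a ring double bond is sp² and brings one electron to the p orbital; the doubly-bonded nitrogens are pyridine-type — their lone pairs lie in the ring plane, leaving one electron in the p orbital; the pyrrole-type nitrogen donates its lone pair from the p orbital — every position has a p orbital, so the cyclic π system is continuous.
Tallying contributions gives 4 × 2 = 8 from the double-bond units + 2 from the NH atom = 10.
10 = 4(2) + 2, which satisfies Hückel's 4n+2 rule.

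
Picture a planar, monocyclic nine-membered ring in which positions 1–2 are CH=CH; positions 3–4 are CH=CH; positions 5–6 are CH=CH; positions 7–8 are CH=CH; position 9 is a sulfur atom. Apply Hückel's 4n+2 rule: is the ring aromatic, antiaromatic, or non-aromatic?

Aromatic

Every ring atom contributes a p orbital perpendicular to the ring (every atom in a ring double bond is sp² and brings one electron to the p orbital; the sulfur donates one lone pair from its p orbital), so the π system is cyclic and fully conjugated.
π-electron count: 4 × 2 = 8 from the double-bond units + 2 from the S atom = 10.
Since 10 = 4·2 + 2, the ring meets the 4n+2 criterion.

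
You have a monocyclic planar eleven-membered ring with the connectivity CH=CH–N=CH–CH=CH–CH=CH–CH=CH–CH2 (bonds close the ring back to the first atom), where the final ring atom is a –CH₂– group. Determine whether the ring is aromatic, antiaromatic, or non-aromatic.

The CH2 carbon is saturated: the tetrahedral CH₂ carbon is sp³ and has no p orbital in the ring π system. Conjugation is not continuous around the ring.
Broken conjugation rules out both aromaticity and antiaromaticity.

Non-aromatic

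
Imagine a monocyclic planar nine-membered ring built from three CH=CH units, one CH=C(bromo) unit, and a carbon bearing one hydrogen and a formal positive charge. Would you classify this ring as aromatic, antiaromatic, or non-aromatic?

All ring atoms are sp² and supply a p orbital to the ring (every atom in a ring double bond is sp² and brings one electron to the p orbital; the carbocation has an empty p orbital); the conjugation is uninterrupted.
Adding the contributions, 4 × 2 = 8 from the double-bond units + 0 from the CH(+) atom = 8.
A 4n π count (8, n = 2) in a planar conjugated ring means antiaromatic.

Antiaromatic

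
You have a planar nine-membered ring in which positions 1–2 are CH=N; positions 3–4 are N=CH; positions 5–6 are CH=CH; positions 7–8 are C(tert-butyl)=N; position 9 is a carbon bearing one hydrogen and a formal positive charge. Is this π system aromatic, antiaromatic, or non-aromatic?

Antiaromatic

Check conjugation: the double-bond atoms are sp², each contributing one p electron; the doubly-bonded nitrogens are pyridine-type — their lone pairs lie in the ring plane, leaving one electron in the p orbital; the carbocation has an empty p orbital — every position has a p orbital, so the cyclic π system is continuous.
π-electron count: 4 × 2 = 8 from the double-bond units + 0 from the CH(+) atom = 8.
8 = 4(2); a planar, fully conjugated 4n system is antiaromatic.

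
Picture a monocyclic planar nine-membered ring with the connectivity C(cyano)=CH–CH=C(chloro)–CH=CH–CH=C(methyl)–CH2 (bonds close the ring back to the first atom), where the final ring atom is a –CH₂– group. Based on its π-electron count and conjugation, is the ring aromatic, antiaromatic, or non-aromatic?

Non-aromatic

The CH2 carbon is saturated: the tetrahedral CH₂ carbon is sp³ and has no p orbital in the ring π system. Conjugation is not continuous around the ring.
Without a continuous loop of overlapping p orbitals the Hückel electron count never comes into play.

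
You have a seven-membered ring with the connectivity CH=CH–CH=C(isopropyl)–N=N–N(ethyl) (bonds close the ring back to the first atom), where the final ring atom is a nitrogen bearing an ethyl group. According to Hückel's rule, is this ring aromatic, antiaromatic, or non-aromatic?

Every ring atom contributes a p orbital perpendicular to the ring (every atom in a ring double bond is sp² and brings one electron to the p orbital; each sp² =N– keeps its lone pair in-plane and puts one electron into the π system; the pyrrole-type nitrogen donates its lone pair from the p orbital), so the π system is cyclic and fully conjugated.
π-electron count: 3 × 2 = 6 from the double-bond units + 2 from the N(ethyl) atom = 8.
With 8 = 4·2 π electrons, Hückel's rule classifies the planar ring as antiaromatic.

Antiaromatic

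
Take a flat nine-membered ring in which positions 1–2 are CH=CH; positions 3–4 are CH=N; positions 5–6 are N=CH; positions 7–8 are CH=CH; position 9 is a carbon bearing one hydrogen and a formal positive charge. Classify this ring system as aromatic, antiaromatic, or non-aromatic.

Antiaromatic

The p orbitals form a continuous loop: each doubly-bonded ring atom is sp² with one p-orbital electron; each =N– nitrogen is pyridine-type (lone pair in the sp² plane, one electron in the p orbital); the carbocation has an empty p orbital. The ring is fully conjugated.
Counting π electrons: 4 × 2 = 8 from the double-bond units + 0 from the CH(+) atom = 8.
8 is a 4n count (n = 2), so the planar conjugated ring is antiaromatic.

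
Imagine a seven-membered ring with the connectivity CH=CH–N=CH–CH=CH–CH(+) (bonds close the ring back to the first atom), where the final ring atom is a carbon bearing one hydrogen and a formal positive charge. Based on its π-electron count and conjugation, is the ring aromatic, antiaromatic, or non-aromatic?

Aromatic

Every ring atom contributes a p orbital perpendicular to the ring (every atom in a ring double bond is sp² and brings one electron to the p orbital; the doubly-bonded nitrogens are pyridine-type — their lone pairs lie in the ring plane, leaving one electron in the p orbital; the carbocation has an empty p orbital), so the π system is cyclic and fully conjugated.
π-electron count: 3 × 2 = 6 from the double-bond units + 0 from the CH(+) atom = 6.
6 = 4(1) + 2, which satisfies Hückel's 4n+2 rule.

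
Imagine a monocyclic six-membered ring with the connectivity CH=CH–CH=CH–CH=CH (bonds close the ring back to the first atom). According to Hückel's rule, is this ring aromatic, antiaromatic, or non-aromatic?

The p orbitals form a continuous loop: each doubly-bonded ring atom is sp² with one p-orbital electron. The ring is fully conjugated.
Counting π electrons: 3 × 2 = 6 from the 3 double-bond units.
With 6 π electrons (n = 1), the Hückel 4n+2 condition holds.
(This ring is benzene.)

Aromatic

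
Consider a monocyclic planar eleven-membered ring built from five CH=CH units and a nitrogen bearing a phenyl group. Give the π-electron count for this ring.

12

All ring atoms are sp² and supply a p orbital to the ring (the double-bond atoms are sp², each contributing one p electron; the pyrrole-type nitrogen donates its lone pair from the p orbital); the conjugation is uninterrupted.
Counting π electrons: 5 × 2 = 10 from the double-bond units + 2 from the N(phenyl) atom = 12.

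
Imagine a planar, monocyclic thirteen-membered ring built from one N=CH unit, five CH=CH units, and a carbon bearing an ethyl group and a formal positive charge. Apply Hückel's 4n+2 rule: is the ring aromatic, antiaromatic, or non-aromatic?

Antiaromatic

The p orbitals form a continuous loop: every atom in a ring double bond is sp² and brings one electron to the p orbital; each sp² =N– keeps its lone pair in-plane and puts one electron into the π system; the carbocation has an empty p orbital. The ring is fully conjugated.
Adding the contributions, 6 × 2 = 12 from the double-bond units + 0 from the C(ethyl)(+) atom = 12.
With 12 = 4·3 π electrons, Hückel's rule classifies the planar ring as antiaromatic.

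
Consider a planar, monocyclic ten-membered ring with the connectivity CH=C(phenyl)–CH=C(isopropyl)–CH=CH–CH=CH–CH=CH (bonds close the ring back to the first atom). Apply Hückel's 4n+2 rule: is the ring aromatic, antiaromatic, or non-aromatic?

The p orbitals form a continuous loop: every atom in a ring double bond is sp² and brings one electron to the p orbital. The ring is fully conjugated.
π-electron count: 5 × 2 = 10 from the 5 double-bond units.
Since 10 = 4·2 + 2, the ring meets the 4n+2 criterion.

Aromatic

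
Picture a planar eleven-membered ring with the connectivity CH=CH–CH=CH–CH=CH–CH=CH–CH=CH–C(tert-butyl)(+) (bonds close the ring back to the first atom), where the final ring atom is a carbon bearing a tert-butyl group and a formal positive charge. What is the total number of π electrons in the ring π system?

Every ring atom contributes a p orbital perpendicular to the ring (every atom in a ring double bond is sp² and brings one electron to the p orbital; the carbocation has an empty p orbital), so the π system is cyclic and fully conjugated.
π-electron count: 5 × 2 = 10 from the double-bond units + 0 from the C(tert-butyl)(+) atom = 10.

10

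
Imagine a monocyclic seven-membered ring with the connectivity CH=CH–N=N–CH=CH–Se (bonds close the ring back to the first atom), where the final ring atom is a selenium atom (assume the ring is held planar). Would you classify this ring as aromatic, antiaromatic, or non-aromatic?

Antiaromatic

All ring atoms are sp² and supply a p orbital to the ring (the double-bond atoms are sp², each contributing one p electron; each =N– nitrogen is pyridine-type (lone pair in the sp² plane, one electron in the p orbital); the selenium donates one lone pair from its p orbital); the conjugation is uninterrupted.
Adding the contributions, 3 × 2 = 6 from the double-bond units + 2 from the Se atom = 8.
A 4n π count (8, n = 2) in a planar conjugated ring means antiaromatic.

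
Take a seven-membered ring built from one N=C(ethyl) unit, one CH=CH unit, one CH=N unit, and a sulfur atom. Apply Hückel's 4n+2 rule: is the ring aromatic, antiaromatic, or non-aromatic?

Antiaromatic

Check conjugation: the double-bond atoms are sp², each contributing one p electron; each sp² =N– keeps its lone pair in-plane and puts one electron into the π system; the sulfur donates one lone pair from its p orbital — every position has a p orbital, so the cyclic π system is continuous.
Adding the contributions, 3 × 2 = 6 from the double-bond units + 2 from the S atom = 8.
With 8 = 4·2 π electrons, Hückel's rule classifies the planar ring as antiaromatic.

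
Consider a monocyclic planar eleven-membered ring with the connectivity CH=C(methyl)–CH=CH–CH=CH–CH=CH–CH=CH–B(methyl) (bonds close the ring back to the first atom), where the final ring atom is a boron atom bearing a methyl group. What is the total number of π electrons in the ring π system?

The p orbitals form a continuous loop: the double-bond atoms are sp², each contributing one p electron; the boron has an empty p orbital. The ring is fully conjugated.
π-electron count: 5 × 2 = 10 from the double-bond units + 0 from the B(methyl) atom = 10.

10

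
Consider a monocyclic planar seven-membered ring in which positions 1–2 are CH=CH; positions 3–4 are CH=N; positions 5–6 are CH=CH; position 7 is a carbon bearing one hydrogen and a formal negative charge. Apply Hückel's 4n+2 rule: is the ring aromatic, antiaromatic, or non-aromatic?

Antiaromatic

The p orbitals form a continuous loop: each doubly-bonded ring atom is sp² with one p-orbital electron; the doubly-bonded nitrogens are pyridine-type — their lone pairs lie in the ring plane, leaving one electron in the p orbital; the carbanion's lone pair occupies the p orbital. The ring is fully conjugated.
π-electron count: 3 × 2 = 6 from the double-bond units + 2 from the CH(-) atom = 8.
With 8 = 4·2 π electrons, Hückel's rule classifies the planar ring as antiaromatic.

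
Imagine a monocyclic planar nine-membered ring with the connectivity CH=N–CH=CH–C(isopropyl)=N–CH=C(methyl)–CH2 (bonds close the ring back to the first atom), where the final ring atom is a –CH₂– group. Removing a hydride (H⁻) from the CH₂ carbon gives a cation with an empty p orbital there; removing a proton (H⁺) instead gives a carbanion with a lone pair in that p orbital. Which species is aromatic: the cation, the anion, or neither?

The anion

In either ion the ring is fully conjugated: every atom, including the new sp² carbon, supplies a p orbital.
Cation: 4 × 2 + 0 = 8 π electrons → 4(2), antiaromatic.
Anion: 4 × 2 + 2 = 10 π electrons → 4(2)+2, aromatic.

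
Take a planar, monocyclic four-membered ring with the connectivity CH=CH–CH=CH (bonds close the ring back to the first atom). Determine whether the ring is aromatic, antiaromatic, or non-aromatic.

All ring atoms are sp² and supply a p orbital to the ring (every atom in a ring double bond is sp² and brings one electron to the p orbital); the conjugation is uninterrupted.
π-electron count: 2 × 2 = 4 from the 2 double-bond units.
A 4n π count (4, n = 1) in a planar conjugated ring means antiaromatic.
(The species described is cyclobutadiene.)

Antiaromatic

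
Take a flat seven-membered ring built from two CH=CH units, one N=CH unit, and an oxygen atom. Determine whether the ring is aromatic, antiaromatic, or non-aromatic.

Check conjugation: every atom in a ring double bond is sp² and brings one electron to the p orbital; the doubly-bonded nitrogens are pyridine-type — their lone pairs lie in the ring plane, leaving one electron in the p orbital; the oxygen donates one lone pair from its p orbital — every position has a p orbital, so the cyclic π system is continuous.
Tallying contributions gives 3 × 2 = 6 from the double-bond units + 2 from the O atom = 8.
With 8 = 4·2 π electrons, Hückel's rule classifies the planar ring as antiaromatic.

Antiaromatic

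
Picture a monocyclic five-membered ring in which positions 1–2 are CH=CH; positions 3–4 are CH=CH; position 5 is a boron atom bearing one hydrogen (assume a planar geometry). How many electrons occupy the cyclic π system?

4

Check conjugation: each doubly-bonded ring atom is sp² with one p-orbital electron; the boron has an empty p orbital — every position has a p orbital, so the cyclic π system is continuous.
Adding the contributions, 2 × 2 = 4 from the double-bond units + 0 from the BH atom = 4.
This is borole.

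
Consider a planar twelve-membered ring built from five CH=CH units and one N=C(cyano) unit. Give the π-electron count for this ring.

12

Every ring atom contributes a p orbital perpendicular to the ring (each doubly-bonded ring atom is sp² with one p-orbital electron; the doubly-bonded nitrogens are pyridine-type — their lone pairs lie in the ring plane, leaving one electron in the p orbital), so the π system is cyclic and fully conjugated.
Counting π electrons: 6 × 2 = 12 from the 6 double-bond units.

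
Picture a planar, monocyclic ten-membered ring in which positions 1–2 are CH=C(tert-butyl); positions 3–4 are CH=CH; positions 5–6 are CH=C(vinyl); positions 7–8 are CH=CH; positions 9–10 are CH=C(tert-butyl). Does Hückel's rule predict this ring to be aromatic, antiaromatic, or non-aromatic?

Aromatic

The p orbitals form a continuous loop: each doubly-bonded ring atom is sp² with one p-orbital electron. The ring is fully conjugated.
Adding the contributions, 5 × 2 = 10 from the 5 double-bond units.
10 = 4(2) + 2, which satisfies Hückel's 4n+2 rule.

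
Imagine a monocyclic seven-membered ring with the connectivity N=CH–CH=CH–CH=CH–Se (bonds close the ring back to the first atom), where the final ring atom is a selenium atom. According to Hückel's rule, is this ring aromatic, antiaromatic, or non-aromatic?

Every ring atom contributes a p orbital perpendicular to the ring (the double-bond atoms are sp², each contributing one p electron; the doubly-bonded nitrogens are pyridine-type — their lone pairs lie in the ring plane, leaving one electron in the p orbital; the selenium donates one lone pair from its p orbital), so the π system is cyclic and fully conjugated.
Counting π electrons: 3 × 2 = 6 from the double-bond units + 2 from the Se atom = 8.
With 8 = 4·2 π electrons, Hückel's rule classifies the planar ring as antiaromatic.

Antiaromatic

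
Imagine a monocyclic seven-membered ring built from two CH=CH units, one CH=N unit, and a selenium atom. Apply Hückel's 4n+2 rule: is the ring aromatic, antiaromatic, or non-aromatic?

Antiaromatic

The p orbitals form a continuous loop: the double-bond atoms are sp², each contributing one p electron; each =N– nitrogen is pyridine-type (lone pair in the sp² plane, one electron in the p orbital); the selenium donates one lone pair from its p orbital. The ring is fully conjugated.
π-electron count: 3 × 2 = 6 from the double-bond units + 2 from the Se atom = 8.
With 8 = 4·2 π electrons, Hückel's rule classifies the planar ring as antiaromatic.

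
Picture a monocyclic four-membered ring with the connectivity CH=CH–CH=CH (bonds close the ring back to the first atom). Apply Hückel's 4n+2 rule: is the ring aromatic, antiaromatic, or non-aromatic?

Check conjugation: every atom in a ring double bond is sp² and brings one electron to the p orbital — every position has a p orbital, so the cyclic π system is continuous.
Counting π electrons: 2 × 2 = 4 from the 2 double-bond units.
4 = 4(1); a planar, fully conjugated 4n system is antiaromatic.
(The species described is cyclobutadiene.)

Antiaromatic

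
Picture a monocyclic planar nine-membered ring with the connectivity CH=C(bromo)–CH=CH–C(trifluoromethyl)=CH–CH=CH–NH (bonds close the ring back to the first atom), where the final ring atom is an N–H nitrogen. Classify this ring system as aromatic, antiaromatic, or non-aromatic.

Aromatic

All ring atoms are sp² and supply a p orbital to the ring (each doubly-bonded ring atom is sp² with one p-orbital electron; the pyrrole-type nitrogen donates its lone pair from the p orbital); the conjugation is uninterrupted.
Counting π electrons: 4 × 2 = 8 from the double-bond units + 2 from the NH atom = 10.
That gives a 4n+2 count (10, n = 2).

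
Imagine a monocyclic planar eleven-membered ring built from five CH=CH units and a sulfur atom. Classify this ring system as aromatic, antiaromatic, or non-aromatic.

All ring atoms are sp² and supply a p orbital to the ring (each doubly-bonded ring atom is sp² with one p-orbital electron; the sulfur donates one lone pair from its p orbital); the conjugation is uninterrupted.
π-electron count: 5 × 2 = 10 from the double-bond units + 2 from the S atom = 12.
12 is a 4n count (n = 3), so the planar conjugated ring is antiaromatic.

Antiaromatic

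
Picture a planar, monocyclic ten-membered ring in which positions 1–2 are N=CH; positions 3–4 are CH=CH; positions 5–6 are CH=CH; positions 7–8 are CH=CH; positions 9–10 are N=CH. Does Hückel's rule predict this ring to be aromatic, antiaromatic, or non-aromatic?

Check conjugation: every atom in a ring double bond is sp² and brings one electron to the p orbital; each =N– nitrogen is pyridine-type (lone pair in the sp² plane, one electron in the p orbital) — every position has a p orbital, so the cyclic π system is continuous.
π-electron count: 5 × 2 = 10 from the 5 double-bond units.
That gives a 4n+2 count (10, n = 2).

Aromatic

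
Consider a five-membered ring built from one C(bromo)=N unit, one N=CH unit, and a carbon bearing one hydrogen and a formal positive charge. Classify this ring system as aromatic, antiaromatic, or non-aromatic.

Check conjugation: each doubly-bonded ring atom is sp² with one p-orbital electron; each =N– nitrogen is pyridine-type (lone pair in the sp² plane, one electron in the p orbital); the carbocation has an empty p orbital — every position has a p orbital, so the cyclic π system is continuous.
π-electron count: 2 × 2 = 4 from the double-bond units + 0 from the CH(+) atom = 4.
4 is a 4n count (n = 1), so the planar conjugated ring is antiaromatic.

Antiaromatic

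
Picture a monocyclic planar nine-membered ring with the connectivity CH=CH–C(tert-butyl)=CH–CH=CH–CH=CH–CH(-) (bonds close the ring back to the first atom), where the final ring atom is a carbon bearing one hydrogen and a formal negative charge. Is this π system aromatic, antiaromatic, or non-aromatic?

Aromatic

All ring atoms are sp² and supply a p orbital to the ring (every atom in a ring double bond is sp² and brings one electron to the p orbital; the carbanion's lone pair occupies the p orbital); the conjugation is uninterrupted.
Adding the contributions, 4 × 2 = 8 from the double-bond units + 2 from the CH(-) atom = 10.
With 10 π electrons (n = 2), the Hückel 4n+2 condition holds.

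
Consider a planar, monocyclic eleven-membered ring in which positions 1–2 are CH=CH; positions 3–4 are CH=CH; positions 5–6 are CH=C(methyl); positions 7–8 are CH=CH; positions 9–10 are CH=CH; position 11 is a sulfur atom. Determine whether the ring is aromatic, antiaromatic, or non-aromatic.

Antiaromatic

Check conjugation: every atom in a ring double bond is sp² and brings one electron to the p orbital; the sulfur donates one lone pair from its p orbital — every position has a p orbital, so the cyclic π system is continuous.
π-electron count: 5 × 2 = 10 from the double-bond units + 2 from the S atom = 12.
12 = 4(3); a planar, fully conjugated 4n system is antiaromatic.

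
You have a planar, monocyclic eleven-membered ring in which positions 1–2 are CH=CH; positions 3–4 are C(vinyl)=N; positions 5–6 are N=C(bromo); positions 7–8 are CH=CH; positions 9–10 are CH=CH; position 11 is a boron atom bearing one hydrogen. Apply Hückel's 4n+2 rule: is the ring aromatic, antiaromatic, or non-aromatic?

Aromatic

Check conjugation: the double-bond atoms are sp², each contributing one p electron; the doubly-bonded nitrogens are pyridine-type — their lone pairs lie in the ring plane, leaving one electron in the p orbital; the boron has an empty p orbital — every position has a p orbital, so the cyclic π system is continuous.
Adding the contributions, 5 × 2 = 10 from the double-bond units + 0 from the BH atom = 10.
With 10 π electrons (n = 2), the Hückel 4n+2 condition holds.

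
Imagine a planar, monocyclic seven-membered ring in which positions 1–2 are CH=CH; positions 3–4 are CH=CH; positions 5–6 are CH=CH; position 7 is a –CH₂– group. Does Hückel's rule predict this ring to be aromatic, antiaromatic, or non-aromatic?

Non-aromatic

Because the tetrahedral CH₂ carbon is sp³ and has no p orbital in the ring π system at the CH2 position, the π system cannot extend all the way around the ring.
Broken conjugation rules out both aromaticity and antiaromaticity.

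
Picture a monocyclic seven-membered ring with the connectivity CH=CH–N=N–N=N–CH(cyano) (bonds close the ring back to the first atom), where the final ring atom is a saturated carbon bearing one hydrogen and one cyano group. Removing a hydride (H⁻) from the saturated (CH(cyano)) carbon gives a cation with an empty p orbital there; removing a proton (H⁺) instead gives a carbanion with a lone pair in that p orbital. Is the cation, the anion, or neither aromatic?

In both ions every ring atom is sp² and contributes a p orbital, so both rings are fully conjugated.
Cation: 3 × 2 + 0 = 6 π electrons → 4(1)+2, aromatic.
Anion: 3 × 2 + 2 = 8 π electrons → 4(2), antiaromatic.

The cation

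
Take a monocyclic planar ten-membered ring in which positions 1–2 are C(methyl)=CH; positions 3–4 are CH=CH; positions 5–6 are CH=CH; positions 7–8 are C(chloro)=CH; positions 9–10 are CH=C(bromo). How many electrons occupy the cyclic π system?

Check conjugation: each doubly-bonded ring atom is sp² with one p-orbital electron — every position has a p orbital, so the cyclic π system is continuous.
Counting π electrons: 5 × 2 = 10 from the 5 double-bond units.

10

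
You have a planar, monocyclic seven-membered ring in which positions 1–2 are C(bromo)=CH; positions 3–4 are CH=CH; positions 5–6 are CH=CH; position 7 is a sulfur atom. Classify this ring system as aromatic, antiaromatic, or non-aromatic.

All ring atoms are sp² and supply a p orbital to the ring (the double-bond atoms are sp², each contributing one p electron; the sulfur donates one lone pair from its p orbital); the conjugation is uninterrupted.
Counting π electrons: 3 × 2 = 6 from the double-bond units + 2 from the S atom = 8.
A 4n π count (8, n = 2) in a planar conjugated ring means antiaromatic.

Antiaromatic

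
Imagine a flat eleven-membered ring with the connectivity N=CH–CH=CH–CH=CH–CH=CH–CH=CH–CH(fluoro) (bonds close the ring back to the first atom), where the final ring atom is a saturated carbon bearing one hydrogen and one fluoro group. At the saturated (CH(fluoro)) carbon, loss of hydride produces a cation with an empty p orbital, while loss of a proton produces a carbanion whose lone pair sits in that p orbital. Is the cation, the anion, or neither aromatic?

The cation

Once that carbon is sp², every ring atom has a p orbital and both ions are fully conjugated.
Cation: 5 × 2 + 0 = 10 π electrons → 4(2)+2, aromatic.
Anion: 5 × 2 + 2 = 12 π electrons → 4(3), antiaromatic.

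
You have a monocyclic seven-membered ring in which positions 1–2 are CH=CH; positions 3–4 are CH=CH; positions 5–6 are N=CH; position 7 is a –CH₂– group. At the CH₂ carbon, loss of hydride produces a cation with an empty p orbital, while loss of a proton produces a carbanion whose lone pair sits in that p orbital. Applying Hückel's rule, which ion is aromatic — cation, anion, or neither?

The cation

In both ions every ring atom is sp² and contributes a p orbital, so both rings are fully conjugated.
Cation: 3 × 2 + 0 = 6 π electrons → 4(1)+2, aromatic.
Anion: 3 × 2 + 2 = 8 π electrons → 4(2), antiaromatic.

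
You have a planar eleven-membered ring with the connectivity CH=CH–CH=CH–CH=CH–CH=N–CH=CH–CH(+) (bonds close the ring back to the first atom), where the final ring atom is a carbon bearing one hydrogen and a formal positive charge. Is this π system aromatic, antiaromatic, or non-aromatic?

Aromatic

The p orbitals form a continuous loop: each doubly-bonded ring atom is sp² with one p-orbital electron; each =N– nitrogen is pyridine-type (lone pair in the sp² plane, one electron in the p orbital); the carbocation has an empty p orbital. The ring is fully conjugated.
π-electron count: 5 × 2 = 10 from the double-bond units + 0 from the CH(+) atom = 10.
That gives a 4n+2 count (10, n = 2).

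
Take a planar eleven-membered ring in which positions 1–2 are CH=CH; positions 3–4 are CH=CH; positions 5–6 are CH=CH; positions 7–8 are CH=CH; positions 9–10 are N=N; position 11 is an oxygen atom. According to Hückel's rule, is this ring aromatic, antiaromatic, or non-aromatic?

Every ring atom contributes a p orbital perpendicular to the ring (every atom in a ring double bond is sp² and brings one electron to the p orbital; each =N– nitrogen is pyridine-type (lone pair in the sp² plane, one electron in the p orbital); the oxygen donates one lone pair from its p orbital), so the π system is cyclic and fully conjugated.
Adding the contributions, 5 × 2 = 10 from the double-bond units + 2 from the O atom = 12.
A 4n π count (12, n = 3) in a planar conjugated ring means antiaromatic.

Antiaromatic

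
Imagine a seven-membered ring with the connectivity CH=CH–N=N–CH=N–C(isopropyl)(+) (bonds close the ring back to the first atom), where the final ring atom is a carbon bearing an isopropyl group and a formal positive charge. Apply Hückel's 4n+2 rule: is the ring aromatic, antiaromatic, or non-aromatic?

All ring atoms are sp² and supply a p orbital to the ring (every atom in a ring double bond is sp² and brings one electron to the p orbital; the doubly-bonded nitrogens are pyridine-type — their lone pairs lie in the ring plane, leaving one electron in the p orbital; the carbocation has an empty p orbital); the conjugation is uninterrupted.
Counting π electrons: 3 × 2 = 6 from the double-bond units + 0 from the C(isopropyl)(+) atom = 6.
With 6 π electrons (n = 1), the Hückel 4n+2 condition holds.

Aromatic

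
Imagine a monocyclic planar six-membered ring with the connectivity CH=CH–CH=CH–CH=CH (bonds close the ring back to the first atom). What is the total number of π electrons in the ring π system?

6

Check conjugation: every atom in a ring double bond is sp² and brings one electron to the p orbital — every position has a p orbital, so the cyclic π system is continuous.
Tallying contributions gives 3 × 2 = 6 from the 3 double-bond units.
(The species described is benzene.)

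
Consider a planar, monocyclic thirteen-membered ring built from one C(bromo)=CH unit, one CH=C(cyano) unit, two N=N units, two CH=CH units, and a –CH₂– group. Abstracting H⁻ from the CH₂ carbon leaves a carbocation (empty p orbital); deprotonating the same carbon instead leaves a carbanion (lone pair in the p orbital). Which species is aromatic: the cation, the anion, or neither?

The anion

In either ion the ring is fully conjugated: every atom, including the new sp² carbon, supplies a p orbital.
Cation: 6 × 2 + 0 = 12 π electrons → 4(3), antiaromatic.
Anion: 6 × 2 + 2 = 14 π electrons → 4(3)+2, aromatic.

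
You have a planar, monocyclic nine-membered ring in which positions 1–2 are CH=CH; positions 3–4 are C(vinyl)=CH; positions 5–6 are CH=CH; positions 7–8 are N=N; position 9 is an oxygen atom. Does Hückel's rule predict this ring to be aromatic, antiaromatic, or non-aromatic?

The p orbitals form a continuous loop: the double-bond atoms are sp², each contributing one p electron; each sp² =N– keeps its lone pair in-plane and puts one electron into the π system; the oxygen donates one lone pair from its p orbital. The ring is fully conjugated.
Counting π electrons: 4 × 2 = 8 from the double-bond units + 2 from the O atom = 10.
10 = 4(2) + 2, which satisfies Hückel's 4n+2 rule.

Aromatic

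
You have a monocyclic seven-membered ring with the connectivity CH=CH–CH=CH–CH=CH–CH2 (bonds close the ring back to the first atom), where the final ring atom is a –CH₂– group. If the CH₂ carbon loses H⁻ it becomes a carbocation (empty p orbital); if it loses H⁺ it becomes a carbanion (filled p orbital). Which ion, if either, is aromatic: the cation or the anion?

The cation

In both ions every ring atom is sp² and contributes a p orbital, so both rings are fully conjugated.
Cation: 3 × 2 + 0 = 6 π electrons → 4(1)+2, aromatic.
Anion: 3 × 2 + 2 = 8 π electrons → 4(2), antiaromatic.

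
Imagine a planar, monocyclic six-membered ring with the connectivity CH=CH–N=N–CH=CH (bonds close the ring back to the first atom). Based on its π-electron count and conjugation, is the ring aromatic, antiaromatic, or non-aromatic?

The p orbitals form a continuous loop: every atom in a ring double bond is sp² and brings one electron to the p orbital; each =N– nitrogen is pyridine-type (lone pair in the sp² plane, one electron in the p orbital). The ring is fully conjugated.
Counting π electrons: 3 × 2 = 6 from the 3 double-bond units.
Since 6 = 4·1 + 2, the ring meets the 4n+2 criterion.

Aromatic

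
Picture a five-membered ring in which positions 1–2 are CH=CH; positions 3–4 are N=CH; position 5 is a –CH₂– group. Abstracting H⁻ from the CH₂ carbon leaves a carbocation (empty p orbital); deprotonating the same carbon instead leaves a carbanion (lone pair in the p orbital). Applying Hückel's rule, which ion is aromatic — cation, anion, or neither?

In both ions every ring atom is sp² and contributes a p orbital, so both rings are fully conjugated.
Cation: 2 × 2 + 0 = 4 π electrons → 4(1), antiaromatic.
Anion: 2 × 2 + 2 = 6 π electrons → 4(1)+2, aromatic.

The anion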